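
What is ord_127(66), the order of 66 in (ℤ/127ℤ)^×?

42

The order of 66 must divide p − 1 = 126 = 2 · 3^2 · 7.
Divisors: 1, 2, 3, 6, 7, 9, 14, 18, 21, 42, 63, 126.
Check each in increasing order: 66^1 ≡ 66;  66^2 ≡ 38;  66^3 ≡ 95;  66^6 ≡ 8;  66^7 ≡ 20;  66^9 ≡ 125;  66^14 ≡ 19;  66^18 ≡ 4;  66^21 ≡ 126;  66^42 ≡ 1.
Smallest exponent giving 1 is 42.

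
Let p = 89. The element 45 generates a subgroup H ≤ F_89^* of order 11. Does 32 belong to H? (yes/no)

⟨45⟩ has order 11; its elements mod 89 are {1, 2, 4, 8, 16, 32, 39, 45, 64, 67, 78}.
32 is in this set.

yes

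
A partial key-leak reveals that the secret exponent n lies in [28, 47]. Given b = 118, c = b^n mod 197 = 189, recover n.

33

Compute 118^28 mod 197 = 178, then multiply by 118 repeatedly:
  118^28=178  118^29=122  118^30=15  118^31=194  118^32=40
  118^33=189
Found 189 at exponent 33.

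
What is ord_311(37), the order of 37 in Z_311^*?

310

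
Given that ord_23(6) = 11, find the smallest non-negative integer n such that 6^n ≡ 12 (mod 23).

Successive powers of 6 modulo 23:
  6^0=1  6^1=6  6^2=13  6^3=9  6^4=8  6^5=2
  6^6=12
So 6^6 ≡ 12 (mod 23), giving n = 6.

6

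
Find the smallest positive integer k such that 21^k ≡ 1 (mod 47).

The order of 21 must divide p − 1 = 46 = 2 · 23.
Divisors: 1, 2, 23, 46.
Check each in increasing order: 21^1 ≡ 21;  21^2 ≡ 18;  21^23 ≡ 1.
Smallest exponent giving 1 is 23.

23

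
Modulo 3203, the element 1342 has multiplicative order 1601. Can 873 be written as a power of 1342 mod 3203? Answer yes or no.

873 ∈ ⟨1342⟩ iff 873^1601 ≡ 1 (mod 3203), since |⟨1342⟩| = 1601.
873^1601 mod 3203 = 1.
Since 1 = 1, 873 lies in the subgroup.

yes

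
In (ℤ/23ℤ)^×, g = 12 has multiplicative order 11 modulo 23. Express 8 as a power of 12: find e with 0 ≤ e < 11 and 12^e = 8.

8

Successive powers of 12 modulo 23:
  12^0=1  12^1=12  12^2=6  12^3=3  12^4=13  12^5=18
  12^6=9  12^7=16  12^8=8
So 12^8 ≡ 8 (mod 23), giving e = 8.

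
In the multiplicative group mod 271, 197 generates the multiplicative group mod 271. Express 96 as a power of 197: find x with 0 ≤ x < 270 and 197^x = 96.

Baby-step giant-step with m = ceil(sqrt(270)) = 17.
Baby table (197^j mod 271 for j=0..16):
  0:1  1:197  2:56  3:192  4:155  5:183  6:8  7:221
  8:177  9:181  10:156  11:109  12:64  13:142  14:61  15:93
  16:164
Giant step factor: 197^(-17) ≡ 147 (mod 271).
Scan 96·147^i mod 271 for i = 0, 1, …:
  i=0: 96   i=1: 20   i=2: 230   i=3: 206
  i=4: 201   i=5: 8
Match at i=5, j=6: x = 5·17 + 6 = 91.

91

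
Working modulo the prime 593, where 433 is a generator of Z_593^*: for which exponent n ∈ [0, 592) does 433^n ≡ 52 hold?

65

Baby-step giant-step with m = ceil(sqrt(592)) = 25.
Baby table (433^j mod 593 for j=0..24):
  0:1  1:433  2:101  3:444  4:120  5:369  6:260  7:503
  8:168  9:398  10:364  11:467  12:591  13:320  14:391  15:298
  16:353  17:448  18:73  19:180  20:257  21:390  22:458  23:252
  24:4
Giant step factor: 433^(-25) ≡ 164 (mod 593).
Scan 52·164^i mod 593 for i = 0, 1, …:
  i=0: 52   i=1: 226   i=2: 298
Match at i=2, j=15: n = 2·25 + 15 = 65.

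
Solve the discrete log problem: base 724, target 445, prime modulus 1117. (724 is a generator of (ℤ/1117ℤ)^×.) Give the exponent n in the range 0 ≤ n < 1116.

759

Baby-step giant-step with m = ceil(sqrt(1116)) = 34.
Baby table (724^j mod 1117 for j=0..33):
  0:1  1:724  2:303  3:440  4:215  5:397  6:359  7:772
  8:428  9:463  10:112  11:664  12:426  13:132  14:623  15:901
  16:1113  17:455  18:1022  19:474  20:257  21:646  22:798  23:263
  24:522  25:382  26:669  27:695  28:530  29:589  30:859  31:864
  32:16  33:414
Giant step factor: 724^(-34) ≡ 1020 (mod 1117).
Scan 445·1020^i mod 1117 for i = 0, 1, …:
  i=0: 445   i=1: 398   i=2: 489   i=3: 598
  i=4: 78   i=5: 253   i=6: 33   i=7: 150
  i=8: 1088   i=9: 579     …   i=21: 995
  i=22: 664
Match at i=22, j=11: n = 22·34 + 11 = 759.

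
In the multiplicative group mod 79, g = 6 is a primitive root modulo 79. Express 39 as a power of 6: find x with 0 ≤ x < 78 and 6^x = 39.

7

Baby-step giant-step with m = ceil(sqrt(78)) = 9.
Baby table (6^j mod 79 for j=0..8):
  0:1  1:6  2:36  3:58  4:32  5:34  6:46  7:39
  8:76
Giant step factor: 6^(-9) ≡ 57 (mod 79).
Scan 39·57^i mod 79 for i = 0, 1, …:
  i=0: 39
Match at i=0, j=7: x = 0·9 + 7 = 7.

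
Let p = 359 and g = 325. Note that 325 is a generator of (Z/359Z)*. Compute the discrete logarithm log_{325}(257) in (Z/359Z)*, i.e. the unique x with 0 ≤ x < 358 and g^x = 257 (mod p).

Baby-step giant-step with m = ceil(sqrt(358)) = 19.
Baby table (325^j mod 359 for j=0..18):
  0:1  1:325  2:79  3:186  4:138  5:334  6:132  7:179
  8:17  9:140  10:266  11:290  12:192  13:293  14:90  15:171
  16:289  17:226  18:214
Giant step factor: 325^(-19) ≡ 86 (mod 359).
Scan 257·86^i mod 359 for i = 0, 1, …:
  i=0: 257   i=1: 203   i=2: 226
Match at i=2, j=17: x = 2·19 + 17 = 55.

55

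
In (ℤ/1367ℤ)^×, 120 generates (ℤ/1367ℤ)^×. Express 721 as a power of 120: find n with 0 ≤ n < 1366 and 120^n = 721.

1184

Baby-step giant-step with m = ceil(sqrt(1366)) = 37.
Baby table (120^j mod 1367 for j=0..36):
  0:1  1:120  2:730  3:112  4:1137  5:1107  6:241  7:213
  8:954  9:1019  10:617  11:222  12:667  13:754  14:258  15:886
  16:1061  17:189  18:808  19:1270  20:663  21:274  22:72  23:438
  24:614  25:1229  26:1211  27:418  28:948  29:299  30:338  31:917
  32:680  33:947  34:179  35:975  36:805
Giant step factor: 120^(-37) ≡ 341 (mod 1367).
Scan 721·341^i mod 1367 for i = 0, 1, …:
  i=0: 721   i=1: 1168   i=2: 491   i=3: 657
  i=4: 1216   i=5: 455   i=6: 684   i=7: 854
  i=8: 43   i=9: 993     …   i=31: 910
  i=32: 1
Match at i=32, j=0: n = 32·37 + 0 = 1184.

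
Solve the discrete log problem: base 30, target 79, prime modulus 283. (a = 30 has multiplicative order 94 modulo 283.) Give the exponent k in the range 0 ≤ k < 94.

29

Baby-step giant-step with m = ceil(sqrt(94)) = 10.
Baby table (30^j mod 283 for j=0..9):
  0:1  1:30  2:51  3:115  4:54  5:205  6:207  7:267
  8:86  9:33
Giant step factor: 30^(-10) ≡ 281 (mod 283).
Scan 79·281^i mod 283 for i = 0, 1, …:
  i=0: 79   i=1: 125   i=2: 33
Match at i=2, j=9: k = 2·10 + 9 = 29.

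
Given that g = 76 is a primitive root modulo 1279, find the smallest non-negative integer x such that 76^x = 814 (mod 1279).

1173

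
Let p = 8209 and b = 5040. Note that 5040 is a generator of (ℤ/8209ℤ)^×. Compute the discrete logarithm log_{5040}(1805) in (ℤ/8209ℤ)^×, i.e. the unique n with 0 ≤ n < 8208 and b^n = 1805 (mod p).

Baby-step giant-step with m = ceil(sqrt(8208)) = 91.
Baby table (5040^j mod 8209 for j=0..90):
  0:1  1:5040  2:2954  3:5243  4:8158  5:5648  6:5317  7:3504
  8:2601  9:7476  10:7939  11:1894  12:6902  13:4547  14:5561  15:1914
  16:985  17:6164  18:3704  19:894  20:7228  21:5787  22:8112  23:3660
  24:777  25:387  26:4947  27:2147  28:1418  29:4890  30:2182  31:5429
  32:1563  33:5089  34:3644  35:2227  36:2377  37:3149  38:2963  39:1349
  40:1908  41:3581  42:4858  43:5082  44:1200  45:6176  46:6721  47:3506
  48:4472  49:5175  50:2007  51:1792  52:1780  53:6972  54:4360  55:7116
  56:7728  57:5624  58:7492  59:6489  60:8113  61:491  62:3731  63:5630
  64:4896  65:7795  66:6735  67:185  68:4783  69:4696  70:1293  71:6983
  72:2337  73:6774  74:7938  75:5063  76:3948  77:7513  78:5612  79:4475
  80:3877  81:2660  82:1103  83:1627  84:7498  85:3893  86:1210  87:7322
  88:3425  89:6682  90:3962
Giant step factor: 5040^(-91) ≡ 1032 (mod 8209).
Scan 1805·1032^i mod 8209 for i = 0, 1, …:
  i=0: 1805   i=1: 7526   i=2: 1118   i=3: 4516
  i=4: 6009   i=5: 3493   i=6: 1025   i=7: 7048
  i=8: 362   i=9: 4179     …   i=58: 1660
  i=59: 5648
Match at i=59, j=5: n = 59·91 + 5 = 5374.

5374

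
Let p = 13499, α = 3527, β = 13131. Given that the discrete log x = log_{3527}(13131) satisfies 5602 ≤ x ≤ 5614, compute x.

5607

Compute 3527^5602 mod 13499 = 3743, then multiply by 3527 repeatedly:
  3527^5602=3743  3527^5603=13038  3527^5604=7432  3527^5605=11105  3527^5606=6736
  3527^5607=13131
Found 13131 at exponent 5607.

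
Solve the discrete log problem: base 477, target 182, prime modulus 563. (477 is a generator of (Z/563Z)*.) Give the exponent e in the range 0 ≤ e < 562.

425

Baby-step giant-step with m = ceil(sqrt(562)) = 24.
Baby table (477^j mod 563 for j=0..23):
  0:1  1:477  2:77  3:134  4:299  5:184  6:503  7:93
  8:447  9:405  10:76  11:220  12:222  13:50  14:204  15:472
  16:507  17:312  18:192  19:378  20:146  21:393  22:545  23:422
Giant step factor: 477^(-24) ≡ 275 (mod 563).
Scan 182·275^i mod 563 for i = 0, 1, …:
  i=0: 182   i=1: 506   i=2: 89   i=3: 266
  i=4: 523   i=5: 260   i=6: 562   i=7: 288
  i=8: 380   i=9: 345     …   i=16: 515
  i=17: 312
Match at i=17, j=17: e = 17·24 + 17 = 425.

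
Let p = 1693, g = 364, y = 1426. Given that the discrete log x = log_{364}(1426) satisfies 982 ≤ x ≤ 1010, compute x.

Compute 364^982 mod 1693 = 984, then multiply by 364 repeatedly:
  364^982=984  364^983=953  364^984=1520  364^985=1362  364^986=1412
  364^987=989  364^988=1080  364^989=344  364^990=1627  364^991=1371
  364^992=1302  364^993=1581  364^994=1557  364^995=1286  364^996=836
  364^997=1257  364^998=438  364^999=290  364^1000=594  364^1001=1205
  364^1002=133  364^1003=1008  364^1004=1224  364^1005=277  364^1006=941
  364^1007=538  364^1008=1137  364^1009=776  364^1010=1426
Found 1426 at exponent 1010.

1010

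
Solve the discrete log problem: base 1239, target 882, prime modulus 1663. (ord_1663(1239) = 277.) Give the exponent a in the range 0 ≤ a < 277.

247

Baby-step giant-step with m = ceil(sqrt(277)) = 17.
Baby table (1239^j mod 1663 for j=0..16):
  0:1  1:1239  2:172  3:244  4:1313  5:393  6:1331  7:1076
  8:1101  9:479  10:1453  11:901  12:466  13:313  14:328  15:620
  16:1537
Giant step factor: 1239^(-17) ≡ 8 (mod 1663).
Scan 882·8^i mod 1663 for i = 0, 1, …:
  i=0: 882   i=1: 404   i=2: 1569   i=3: 911
  i=4: 636   i=5: 99   i=6: 792   i=7: 1347
  i=8: 798   i=9: 1395     …   i=13: 1515
  i=14: 479
Match at i=14, j=9: a = 14·17 + 9 = 247.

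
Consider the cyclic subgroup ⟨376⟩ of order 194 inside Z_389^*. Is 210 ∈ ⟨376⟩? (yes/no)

yes

210 ∈ ⟨376⟩ iff 210^194 ≡ 1 (mod 389), since |⟨376⟩| = 194.
210^194 mod 389 = 1.
Since 1 = 1, 210 lies in the subgroup.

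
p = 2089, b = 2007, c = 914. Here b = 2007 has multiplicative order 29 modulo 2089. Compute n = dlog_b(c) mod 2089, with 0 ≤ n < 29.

Successive powers of 2007 modulo 2089:
  2007^0=1  2007^1=2007  2007^2=457  2007^3=128  2007^4=2038  2007^5=4
  2007^6=1761  2007^7=1828  2007^8=512  2007^9=1885  2007^10=16  2007^11=777
  2007^12=1045  2007^13=2048  2007^14=1273  2007^15=64  2007^16=1019  2007^17=2
  2007^18=1925  2007^19=914
So 2007^19 ≡ 914 (mod 2089), giving n = 19.

19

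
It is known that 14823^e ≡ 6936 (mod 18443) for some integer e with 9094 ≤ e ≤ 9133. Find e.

Compute 14823^9094 mod 18443 = 9479, then multiply by 14823 repeatedly:
  14823^9094=9479  14823^9095=8443  14823^9096=14834  14823^9097=6936
Found 6936 at exponent 9097.

9097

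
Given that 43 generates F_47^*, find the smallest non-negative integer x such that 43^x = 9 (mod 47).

42

Baby-step giant-step with m = ceil(sqrt(46)) = 7.
Baby table (43^j mod 47 for j=0..6):
  0:1  1:43  2:16  3:30  4:21  5:10  6:7
Giant step factor: 43^(-7) ≡ 5 (mod 47).
Scan 9·5^i mod 47 for i = 0, 1, …:
  i=0: 9   i=1: 45   i=2: 37   i=3: 44
  i=4: 32   i=5: 19   i=6: 1
Match at i=6, j=0: x = 6·7 + 0 = 42.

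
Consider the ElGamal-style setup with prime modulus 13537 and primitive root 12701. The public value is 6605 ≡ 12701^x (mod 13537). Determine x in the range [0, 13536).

Baby-step giant-step with m = ceil(sqrt(13536)) = 117.
Baby table (12701^j mod 13537 for j=0..116):
  0:1  1:12701  2:8509  3:6938  4:7205  5:585  6:11809  7:9686
  8:11167  9:4918  10:3800  11:4395  12:7844  13:7861  14:7186  15:2932
  16:12582  17:13234  18:9642  19:7340  20:9558  21:9879  22:12263  23:9178
  24:2671  25:649  26:12453  27:12782  28:8478  29:5780  30:629  31:2099
  32:5046  33:5088  34:10587  35:2466  36:9585  37:844  38:11877  39:6986
  40:7688  41:2907  42:6408  43:3564  44:12173  45:3196  46:8470  47:12468
  48:242  49:743  50:1554  51:408  52:10874  53:6200  54:1471  55:2111
  56:8551  57:12437  58:12621  59:7704  60:3068  61:7182  62:6276  63:5620
  64:12556  65:7896  66:5000  67:2933  68:11746  69:8206  70:3043  71:1008
  72:10143  73:8151  74:8412  75:6808  76:7589  77:4449  78:3311  79:7089
  80:2802  81:12966  82:3561  83:1144  84:4743  85:1193  86:4390  87:12024
  88:5927  89:13107  90:7518  91:9657  92:8337  93:1823  94:5653  95:12042
  96:4416  97:3825  98:10569  99:3977  100:5330  101:11330  102:4020  103:9993
  104:11718  105:4540  106:8457  107:9799  108:11458  109:5308  110:2648  111:6340
  112:6264  113:2115  114:5207  115:5862  116:13299
Giant step factor: 12701^(-117) ≡ 5697 (mod 13537).
Scan 6605·5697^i mod 13537 for i = 0, 1, …:
  i=0: 6605   i=1: 9362   i=2: 13071   i=3: 11987
  i=4: 9311   i=5: 6801   i=6: 2403   i=7: 3984
  i=8: 8836   i=9: 8126     …   i=45: 7480
  i=46: 12621
Match at i=46, j=58: x = 46·117 + 58 = 5440.

5440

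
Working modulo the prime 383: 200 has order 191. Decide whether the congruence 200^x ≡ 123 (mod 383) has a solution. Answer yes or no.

no

123 ∈ ⟨200⟩ iff 123^191 ≡ 1 (mod 383), since |⟨200⟩| = 191.
123^191 mod 383 = 382.
Since 382 ≠ 1, 123 does not lie in the subgroup.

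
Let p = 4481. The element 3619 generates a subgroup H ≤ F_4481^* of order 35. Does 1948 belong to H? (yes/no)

no

1948 ∈ ⟨3619⟩ iff 1948^35 ≡ 1 (mod 4481), since |⟨3619⟩| = 35.
1948^35 mod 4481 = 1535.
Since 1535 ≠ 1, 1948 does not lie in the subgroup.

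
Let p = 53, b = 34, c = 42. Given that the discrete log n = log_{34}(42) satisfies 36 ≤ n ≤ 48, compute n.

Compute 34^36 mod 53 = 42, then multiply by 34 repeatedly:
  34^36=42
Found 42 at exponent 36.

36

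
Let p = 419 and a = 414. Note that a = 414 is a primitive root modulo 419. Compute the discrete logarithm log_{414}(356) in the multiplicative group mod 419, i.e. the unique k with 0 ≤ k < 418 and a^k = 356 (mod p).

47

Baby-step giant-step with m = ceil(sqrt(418)) = 21.
Baby table (414^j mod 419 for j=0..20):
  0:1  1:414  2:25  3:294  4:206  5:227  6:122  7:228
  8:117  9:253  10:411  11:40  12:219  13:162  14:28  15:279
  16:281  17:271  18:321  19:71  20:64
Giant step factor: 414^(-21) ≡ 182 (mod 419).
Scan 356·182^i mod 419 for i = 0, 1, …:
  i=0: 356   i=1: 266   i=2: 227
Match at i=2, j=5: k = 2·21 + 5 = 47.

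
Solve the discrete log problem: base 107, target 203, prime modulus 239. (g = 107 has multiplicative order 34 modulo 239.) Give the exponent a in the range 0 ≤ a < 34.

Successive powers of 107 modulo 239:
  107^0=1  107^1=107  107^2=216  107^3=168  107^4=51  107^5=199
  107^6=22  107^7=203
So 107^7 ≡ 203 (mod 239), giving a = 7.

7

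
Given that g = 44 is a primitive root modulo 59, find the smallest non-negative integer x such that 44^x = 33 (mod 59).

35

Baby-step giant-step with m = ceil(sqrt(58)) = 8.
Baby table (44^j mod 59 for j=0..7):
  0:1  1:44  2:48  3:47  4:3  5:14  6:26  7:23
Giant step factor: 44^(-8) ≡ 46 (mod 59).
Scan 33·46^i mod 59 for i = 0, 1, …:
  i=0: 33   i=1: 43   i=2: 31   i=3: 10
  i=4: 47
Match at i=4, j=3: x = 4·8 + 3 = 35.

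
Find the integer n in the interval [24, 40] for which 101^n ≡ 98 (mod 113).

Compute 101^24 mod 113 = 83, then multiply by 101 repeatedly:
  101^24=83  101^25=21  101^26=87  101^27=86  101^28=98
Found 98 at exponent 28.

28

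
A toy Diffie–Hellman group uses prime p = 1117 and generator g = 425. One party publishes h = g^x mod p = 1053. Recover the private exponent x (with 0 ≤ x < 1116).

Baby-step giant-step with m = ceil(sqrt(1116)) = 34.
Baby table (425^j mod 1117 for j=0..33):
  0:1  1:425  2:788  3:917  4:1009  5:1014  6:905  7:377
  8:494  9:1071  10:556  11:613  12:264  13:500  14:270  15:816
  16:530  17:733  18:999  19:115  20:844  21:143  22:457  23:984
  24:442  25:194  26:909  27:960  28:295  29:271  30:124  31:201
  32:533  33:891
Giant step factor: 425^(-34) ≡ 1024 (mod 1117).
Scan 1053·1024^i mod 1117 for i = 0, 1, …:
  i=0: 1053   i=1: 367   i=2: 496   i=3: 786
  i=4: 624   i=5: 52   i=6: 749   i=7: 714
  i=8: 618   i=9: 610     …   i=27: 811
  i=28: 533
Match at i=28, j=32: x = 28·34 + 32 = 984.

984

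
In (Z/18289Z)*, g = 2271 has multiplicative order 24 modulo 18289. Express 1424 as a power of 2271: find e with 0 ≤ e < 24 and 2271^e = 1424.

15

Successive powers of 2271 modulo 18289:
  2271^0=1  2271^1=2271  2271^2=18232  2271^3=16865  2271^4=3249  2271^5=8012
  2271^6=15986  2271^7=541  2271^8=3248  2271^9=5741  2271^10=16043  2271^11=1965
  2271^12=18288  2271^13=16018  2271^14=57  2271^15=1424
So 2271^15 ≡ 1424 (mod 18289), giving e = 15.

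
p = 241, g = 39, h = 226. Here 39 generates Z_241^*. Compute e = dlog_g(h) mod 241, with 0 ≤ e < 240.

200

Baby-step giant-step with m = ceil(sqrt(240)) = 16.
Baby table (39^j mod 241 for j=0..15):
  0:1  1:39  2:75  3:33  4:82  5:65  6:125  7:55
  8:217  9:28  10:128  11:172  12:201  13:127  14:133  15:126
Giant step factor: 39^(-16) ≡ 100 (mod 241).
Scan 226·100^i mod 241 for i = 0, 1, …:
  i=0: 226   i=1: 187   i=2: 143   i=3: 81
  i=4: 147   i=5: 240   i=6: 141   i=7: 122
  i=8: 150   i=9: 58   i=10: 16   i=11: 154
  i=12: 217
Match at i=12, j=8: e = 12·16 + 8 = 200.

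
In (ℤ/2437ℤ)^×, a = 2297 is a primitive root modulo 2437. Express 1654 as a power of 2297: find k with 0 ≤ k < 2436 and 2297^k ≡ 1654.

452

Baby-step giant-step with m = ceil(sqrt(2436)) = 50.
Baby table (2297^j mod 2437 for j=0..49):
  0:1  1:2297  2:104  3:62  4:1068  5:1574  6:1407  7:417
  8:108  9:1939  10:1484  11:1822  12:805  13:1839  14:862  15:1170
  16:1916  17:2267  18:1867  19:1816  20:1645  21:1215  22:490  23:2073
  24:2220  25:1136  26:1802  27:1168  28:2196  29:2059  30:1743  31:2117
  32:934  33:838  34:2093  35:1857  36:779  37:605  38:595  39:1995
  40:955  41:335  42:1840  43:722  44:1274  45:1978  46:898  47:1004
  48:786  49:2062
Giant step factor: 2297^(-50) ≡ 1236 (mod 2437).
Scan 1654·1236^i mod 2437 for i = 0, 1, …:
  i=0: 1654   i=1: 2138   i=2: 860   i=3: 428
  i=4: 179   i=5: 1914   i=6: 1814   i=7: 64
  i=8: 1120   i=9: 104
Match at i=9, j=2: k = 9·50 + 2 = 452.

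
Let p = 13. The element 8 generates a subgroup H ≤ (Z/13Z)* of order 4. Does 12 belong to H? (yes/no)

yes

12 ∈ ⟨8⟩ iff 12^4 ≡ 1 (mod 13), since |⟨8⟩| = 4.
12^4 mod 13 = 1.
Since 1 = 1, 12 lies in the subgroup.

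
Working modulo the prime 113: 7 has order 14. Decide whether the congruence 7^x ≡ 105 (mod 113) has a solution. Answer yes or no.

no

105 ∈ ⟨7⟩ iff 105^14 ≡ 1 (mod 113), since |⟨7⟩| = 14.
105^14 mod 113 = 112.
Since 112 ≠ 1, 105 does not lie in the subgroup.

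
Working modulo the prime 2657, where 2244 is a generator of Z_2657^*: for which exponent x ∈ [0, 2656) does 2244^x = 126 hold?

446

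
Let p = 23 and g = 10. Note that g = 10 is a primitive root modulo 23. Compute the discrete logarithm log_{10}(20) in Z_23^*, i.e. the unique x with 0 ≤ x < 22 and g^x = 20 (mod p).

9

Successive powers of 10 modulo 23:
  10^0=1  10^1=10  10^2=8  10^3=11  10^4=18  10^5=19
  10^6=6  10^7=14  10^8=2  10^9=20
So 10^9 ≡ 20 (mod 23), giving x = 9.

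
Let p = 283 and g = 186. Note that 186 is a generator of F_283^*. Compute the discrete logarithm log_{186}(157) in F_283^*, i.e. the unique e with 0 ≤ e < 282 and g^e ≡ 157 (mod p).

128

Baby-step giant-step with m = ceil(sqrt(282)) = 17.
Baby table (186^j mod 283 for j=0..16):
  0:1  1:186  2:70  3:2  4:89  5:140  6:4  7:178
  8:280  9:8  10:73  11:277  12:16  13:146  14:271  15:32
  16:9
Giant step factor: 186^(-17) ≡ 224 (mod 283).
Scan 157·224^i mod 283 for i = 0, 1, …:
  i=0: 157   i=1: 76   i=2: 44   i=3: 234
  i=4: 61   i=5: 80   i=6: 91   i=7: 8
Match at i=7, j=9: e = 7·17 + 9 = 128.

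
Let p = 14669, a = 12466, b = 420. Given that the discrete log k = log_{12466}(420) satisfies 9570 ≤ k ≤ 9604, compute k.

Compute 12466^9570 mod 14669 = 3280, then multiply by 12466 repeatedly:
  12466^9570=3280  12466^9571=5977  12466^9572=5431  12466^9573=5411  12466^9574=5464
  12466^9575=6057  12466^9576=5219  12466^9577=3039  12466^9578=8816  12466^9579=108
  12466^9580=11449  12466^9581=8533  12466^9582=7459  12466^9583=11772  12466^9584=1076
  12466^9585=5950  12466^9586=6236  12466^9587=6945  12466^9588=14601  12466^9589=3114
  12466^9590=4950  12466^9591=8886  12466^9592=7257  12466^9593=2039  12466^9594=11466
  12466^9595=420
Found 420 at exponent 9595.

9595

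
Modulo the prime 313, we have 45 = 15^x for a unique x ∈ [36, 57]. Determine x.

41

Compute 15^36 mod 313 = 255, then multiply by 15 repeatedly:
  15^36=255  15^37=69  15^38=96  15^39=188  15^40=3
  15^41=45
Found 45 at exponent 41.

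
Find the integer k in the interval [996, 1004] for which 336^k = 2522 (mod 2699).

Compute 336^996 mod 2699 = 2337, then multiply by 336 repeatedly:
  336^996=2337  336^997=2522
Found 2522 at exponent 997.

997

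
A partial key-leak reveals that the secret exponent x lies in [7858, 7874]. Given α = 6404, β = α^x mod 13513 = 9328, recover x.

7873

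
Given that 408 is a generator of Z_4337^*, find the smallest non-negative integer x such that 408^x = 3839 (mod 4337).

Baby-step giant-step with m = ceil(sqrt(4336)) = 66.
Baby table (408^j mod 4337 for j=0..65):
  0:1  1:408  2:1658  3:4229  4:3643  5:3090  6:2990  7:1223
  8:229  9:2355  10:2363  11:1290  12:1543  13:679  14:3801  15:2499
  16:397  17:1507  18:3339  19:494  20:2050  21:3696  22:3029  23:4124
  24:4173  25:2480  26:1319  27:364  28:1054  29:669  30:4058  31:3267
  32:1477  33:4110  34:2798  35:953  36:2831  37:1406  38:1164  39:2179
  40:4284  41:61  42:3203  43:1387  44:2086  45:1036  46:1999  47:236
  48:874  49:958  50:534  51:1022  52:624  53:3046  54:2386  55:2000
  56:644  57:2532  58:850  59:4177  60:4112  61:3614  62:4269  63:2615
  64:18  65:3007
Giant step factor: 408^(-66) ≡ 1499 (mod 4337).
Scan 3839·1499^i mod 4337 for i = 0, 1, …:
  i=0: 3839   i=1: 3799   i=2: 220   i=3: 168
  i=4: 286   i=5: 3688   i=6: 2974   i=7: 3927
  i=8: 1264   i=9: 3804     …   i=57: 2393
  i=58: 408
Match at i=58, j=1: x = 58·66 + 1 = 3829.

3829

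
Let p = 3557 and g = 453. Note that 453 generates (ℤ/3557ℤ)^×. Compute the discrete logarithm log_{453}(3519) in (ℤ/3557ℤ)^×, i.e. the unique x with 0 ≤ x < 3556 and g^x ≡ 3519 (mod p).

2101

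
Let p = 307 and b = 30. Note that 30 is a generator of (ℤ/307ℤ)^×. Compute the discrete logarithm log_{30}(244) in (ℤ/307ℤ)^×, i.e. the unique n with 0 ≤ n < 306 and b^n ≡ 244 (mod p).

Baby-step giant-step with m = ceil(sqrt(306)) = 18.
Baby table (30^j mod 307 for j=0..17):
  0:1  1:30  2:286  3:291  4:134  5:29  6:256  7:5
  8:150  9:202  10:227  11:56  12:145  13:52  14:25  15:136
  16:89  17:214
Giant step factor: 30^(-18) ≡ 216 (mod 307).
Scan 244·216^i mod 307 for i = 0, 1, …:
  i=0: 244   i=1: 207   i=2: 197   i=3: 186
  i=4: 266   i=5: 47   i=6: 21   i=7: 238
  i=8: 139   i=9: 245     …   i=13: 23
  i=14: 56
Match at i=14, j=11: n = 14·18 + 11 = 263.

263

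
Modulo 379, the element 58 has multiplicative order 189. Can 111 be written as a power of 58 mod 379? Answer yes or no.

no

111 ∈ ⟨58⟩ iff 111^189 ≡ 1 (mod 379), since |⟨58⟩| = 189.
111^189 mod 379 = 378.
Since 378 ≠ 1, 111 does not lie in the subgroup.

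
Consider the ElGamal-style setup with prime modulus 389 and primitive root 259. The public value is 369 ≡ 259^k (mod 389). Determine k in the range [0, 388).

Baby-step giant-step with m = ceil(sqrt(388)) = 20.
Baby table (259^j mod 389 for j=0..19):
  0:1  1:259  2:173  3:72  4:365  5:8  6:127  7:217
  8:187  9:197  10:64  11:238  12:180  13:329  14:20  15:123
  16:348  17:273  18:298  19:160
Giant step factor: 259^(-20) ≡ 17 (mod 389).
Scan 369·17^i mod 389 for i = 0, 1, …:
  i=0: 369   i=1: 49   i=2: 55   i=3: 157
  i=4: 335   i=5: 249   i=6: 343   i=7: 385
  i=8: 321   i=9: 11   i=10: 187
Match at i=10, j=8: k = 10·20 + 8 = 208.

208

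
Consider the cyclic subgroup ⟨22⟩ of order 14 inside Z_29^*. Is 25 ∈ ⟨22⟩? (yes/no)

yes

25 ∈ ⟨22⟩ iff 25^14 ≡ 1 (mod 29), since |⟨22⟩| = 14.
25^14 mod 29 = 1.
Since 1 = 1, 25 lies in the subgroup.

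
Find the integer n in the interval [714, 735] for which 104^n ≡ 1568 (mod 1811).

Compute 104^714 mod 1811 = 1281, then multiply by 104 repeatedly:
  104^714=1281  104^715=1021  104^716=1146  104^717=1469  104^718=652
  104^719=801  104^720=1809  104^721=1603  104^722=100  104^723=1345
  104^724=433  104^725=1568
Found 1568 at exponent 725.

725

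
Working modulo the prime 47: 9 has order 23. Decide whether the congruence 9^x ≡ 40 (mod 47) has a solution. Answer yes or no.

⟨9⟩ has order 23; its elements mod 47 are {1, 2, 3, 4, 6, 7, 8, 9, 12, 14, 16, 17, 18, 21, 24, 25, 27, 28, 32, 34, 36, 37, 42}.
40 is not in this set.

no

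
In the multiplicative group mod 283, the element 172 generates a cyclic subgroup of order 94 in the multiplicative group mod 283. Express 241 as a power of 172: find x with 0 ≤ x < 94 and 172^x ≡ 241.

59

Baby-step giant-step with m = ceil(sqrt(94)) = 10.
Baby table (172^j mod 283 for j=0..9):
  0:1  1:172  2:152  3:108  4:181  5:2  6:61  7:21
  8:216  9:79
Giant step factor: 172^(-10) ≡ 71 (mod 283).
Scan 241·71^i mod 283 for i = 0, 1, …:
  i=0: 241   i=1: 131   i=2: 245   i=3: 132
  i=4: 33   i=5: 79
Match at i=5, j=9: x = 5·10 + 9 = 59.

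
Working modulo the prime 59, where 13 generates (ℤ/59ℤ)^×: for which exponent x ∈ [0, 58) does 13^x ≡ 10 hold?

Baby-step giant-step with m = ceil(sqrt(58)) = 8.
Baby table (13^j mod 59 for j=0..7):
  0:1  1:13  2:51  3:14  4:5  5:6  6:19  7:11
Giant step factor: 13^(-8) ≡ 26 (mod 59).
Scan 10·26^i mod 59 for i = 0, 1, …:
  i=0: 10   i=1: 24   i=2: 34   i=3: 58
  i=4: 33   i=5: 32   i=6: 6
Match at i=6, j=5: x = 6·8 + 5 = 53.

53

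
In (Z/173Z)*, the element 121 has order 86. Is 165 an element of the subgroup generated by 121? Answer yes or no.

no

165 ∈ ⟨121⟩ iff 165^86 ≡ 1 (mod 173), since |⟨121⟩| = 86.
165^86 mod 173 = 172.
Since 172 ≠ 1, 165 does not lie in the subgroup.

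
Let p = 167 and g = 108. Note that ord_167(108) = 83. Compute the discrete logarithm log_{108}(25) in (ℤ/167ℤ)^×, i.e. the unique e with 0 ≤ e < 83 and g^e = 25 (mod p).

72

Baby-step giant-step with m = ceil(sqrt(83)) = 10.
Baby table (108^j mod 167 for j=0..9):
  0:1  1:108  2:141  3:31  4:8  5:29  6:126  7:81
  8:64  9:65
Giant step factor: 108^(-10) ≡ 28 (mod 167).
Scan 25·28^i mod 167 for i = 0, 1, …:
  i=0: 25   i=1: 32   i=2: 61   i=3: 38
  i=4: 62   i=5: 66   i=6: 11   i=7: 141
Match at i=7, j=2: e = 7·10 + 2 = 72.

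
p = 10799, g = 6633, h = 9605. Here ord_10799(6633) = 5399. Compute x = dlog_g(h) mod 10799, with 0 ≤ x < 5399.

2106

Baby-step giant-step with m = ceil(sqrt(5399)) = 74.
Baby table (6633^j mod 10799 for j=0..73):
  0:1  1:6633  2:1563  3:339  4:2395  5:706  6:6931  7:1980
  8:1756  9:6226  10:1682  11:1339  12:4809  13:8650  14:363  15:10401
  16:5821  17:4268  18:5465  19:7901  20:10585  21:6006  22:287  23:3047
  24:5822  25:102  26:7028  27:8240  28:2181  29:6712  30:7218  31:5027
  32:7578  33:6328  34:8710  35:9579  36:6990  37:4563  38:7581  39:4629
  40:2600  41:10596  42:3376  43:6681  44:6776  45:10569  46:7868  47:7676
  48:8422  49:10698  50:10404  51:4122  52:8957  53:6482  54:4287  55:1904
  56:5201  57:6227  58:8315  59:2902  60:5148  61:246  62:1069  63:6533
  64:7801  65:6024  66:892  67:9583  68:1125  69:16  70:8937  71:3410
  72:5424  73:5923
Giant step factor: 6633^(-74) ≡ 1760 (mod 10799).
Scan 9605·1760^i mod 10799 for i = 0, 1, …:
  i=0: 9605   i=1: 4365   i=2: 4311   i=3: 6462
  i=4: 1773   i=5: 10368   i=6: 8169   i=7: 3971
  i=8: 2007   i=9: 1047     …   i=27: 9270
  i=28: 8710
Match at i=28, j=34: x = 28·74 + 34 = 2106.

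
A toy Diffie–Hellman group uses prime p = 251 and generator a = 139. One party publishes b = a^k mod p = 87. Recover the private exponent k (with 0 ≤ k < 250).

73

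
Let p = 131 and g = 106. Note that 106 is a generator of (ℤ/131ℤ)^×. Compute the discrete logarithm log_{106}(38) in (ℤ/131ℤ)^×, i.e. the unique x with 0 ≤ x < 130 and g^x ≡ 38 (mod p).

Baby-step giant-step with m = ceil(sqrt(130)) = 12.
Baby table (106^j mod 131 for j=0..11):
  0:1  1:106  2:101  3:95  4:114  5:32  6:117  7:88
  8:27  9:111  10:107  11:76
Giant step factor: 106^(-12) ≡ 129 (mod 131).
Scan 38·129^i mod 131 for i = 0, 1, …:
  i=0: 38   i=1: 55   i=2: 21   i=3: 89
  i=4: 84   i=5: 94   i=6: 74   i=7: 114
Match at i=7, j=4: x = 7·12 + 4 = 88.

88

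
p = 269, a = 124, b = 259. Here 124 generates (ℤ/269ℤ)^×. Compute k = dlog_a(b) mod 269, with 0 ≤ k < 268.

219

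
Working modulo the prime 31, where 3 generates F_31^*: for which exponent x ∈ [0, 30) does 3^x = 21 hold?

29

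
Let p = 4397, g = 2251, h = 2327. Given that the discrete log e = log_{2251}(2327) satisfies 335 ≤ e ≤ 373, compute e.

Compute 2251^335 mod 4397 = 1908, then multiply by 2251 repeatedly:
  2251^335=1908  2251^336=3436  2251^337=113  2251^338=3734  2251^339=2567
  2251^340=659  2251^341=1620  2251^342=1507  2251^343=2170  2251^344=4000
  2251^345=3341  2251^346=1721  2251^347=214  2251^348=2441  2251^349=2838
  2251^350=3894  2251^351=2173  2251^352=1959  2251^353=3915  2251^354=1077
  2251^355=1580  2251^356=3804  2251^357=1845  2251^358=2327
Found 2327 at exponent 358.

358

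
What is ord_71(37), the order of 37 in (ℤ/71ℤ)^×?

The order of 37 must divide p − 1 = 70 = 2 · 5 · 7.
Divisors: 1, 2, 5, 7, 10, 14, 35, 70.
Check each in increasing order: 37^1 ≡ 37;  37^2 ≡ 20;  37^5 ≡ 32;  37^7 ≡ 1.
Smallest exponent giving 1 is 7.

7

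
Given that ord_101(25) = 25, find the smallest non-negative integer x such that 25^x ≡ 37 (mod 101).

Successive powers of 25 modulo 101:
  25^0=1  25^1=25  25^2=19  25^3=71  25^4=58  25^5=36
  25^6=92  25^7=78  25^8=31  25^9=68  25^10=84  25^11=80
  25^12=81  25^13=5  25^14=24  25^15=95  25^16=52  25^17=88
  25^18=79  25^19=56  25^20=87  25^21=54  25^22=37
So 25^22 ≡ 37 (mod 101), giving x = 22.

22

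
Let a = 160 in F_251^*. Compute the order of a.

50

The order of 160 must divide p − 1 = 250 = 2 · 5^3.
Divisors: 1, 2, 5, 10, 25, 50, 125, 250.
Check each in increasing order: 160^1 ≡ 160;  160^2 ≡ 249;  160^5 ≡ 138;  160^10 ≡ 219;  160^25 ≡ 250;  160^50 ≡ 1.
Smallest exponent giving 1 is 50.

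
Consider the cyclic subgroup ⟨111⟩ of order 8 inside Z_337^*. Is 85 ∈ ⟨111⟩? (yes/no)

⟨111⟩ has order 8; its elements mod 337 are {1, 85, 111, 148, 189, 226, 252, 336}.
85 is in this set.

yes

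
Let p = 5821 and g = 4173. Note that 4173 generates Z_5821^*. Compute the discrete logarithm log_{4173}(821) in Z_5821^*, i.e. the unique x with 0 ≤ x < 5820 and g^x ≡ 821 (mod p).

3697

Baby-step giant-step with m = ceil(sqrt(5820)) = 77.
Baby table (4173^j mod 5821 for j=0..76):
  0:1  1:4173  2:3318  3:3676  4:1613  5:1973  6:2435  7:3610
  8:5603  9:4183  10:4301  11:1930  12:3447  13:640  14:4702  15:4676
  16:956  17:2003  18:5384  19:4193  20:5284  21:184  22:5281  23:5128
  24:1148  25:5742  26:2130  27:5644  28:646  29:635  30:1300  31:5549
  32:39  33:5580  34:1340  35:3660  36:4697  37:1274  38:1829  39:1086
  40:3140  41:149  42:4751  43:5418  44:550  45:1676  46:2927  47:1913
  48:2358  49:2444  50:420  51:539  52:2341  53:1355  54:2224  55:2078
  56:4025  57:2740  58:1576  59:4739  60:1910  61:1481  62:4132  63:1034
  64:1521  65:2243  66:5692  67:3036  68:2732  69:3118  70:1479  71:1607
  72:219  73:5811  74:4838  75:1746  76:3987
Giant step factor: 4173^(-77) ≡ 2476 (mod 5821).
Scan 821·2476^i mod 5821 for i = 0, 1, …:
  i=0: 821   i=1: 1267   i=2: 5394   i=3: 2170
  i=4: 137   i=5: 1594   i=6: 106   i=7: 511
  i=8: 2079   i=9: 1840     …   i=47: 3554
  i=48: 4173
Match at i=48, j=1: x = 48·77 + 1 = 3697.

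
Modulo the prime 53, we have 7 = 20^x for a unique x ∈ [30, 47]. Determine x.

Compute 20^30 mod 53 = 7, then multiply by 20 repeatedly:
  20^30=7
Found 7 at exponent 30.

30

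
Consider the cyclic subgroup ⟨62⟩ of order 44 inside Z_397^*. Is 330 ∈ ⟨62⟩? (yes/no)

330 ∈ ⟨62⟩ iff 330^44 ≡ 1 (mod 397), since |⟨62⟩| = 44.
330^44 mod 397 = 196.
Since 196 ≠ 1, 330 does not lie in the subgroup.

no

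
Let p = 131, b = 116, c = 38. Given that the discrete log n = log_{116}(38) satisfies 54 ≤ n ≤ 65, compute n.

Compute 116^54 mod 131 = 4, then multiply by 116 repeatedly:
  116^54=4  116^55=71  116^56=114  116^57=124  116^58=105
  116^59=128  116^60=45  116^61=111  116^62=38
Found 38 at exponent 62.

62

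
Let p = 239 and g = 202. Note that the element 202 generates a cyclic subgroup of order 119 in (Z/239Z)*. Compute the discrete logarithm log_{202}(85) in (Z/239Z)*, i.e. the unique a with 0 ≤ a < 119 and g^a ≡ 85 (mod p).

33

Baby-step giant-step with m = ceil(sqrt(119)) = 11.
Baby table (202^j mod 239 for j=0..10):
  0:1  1:202  2:174  3:15  4:162  5:220  6:225  7:40
  8:193  9:29  10:122
Giant step factor: 202^(-11) ≡ 62 (mod 239).
Scan 85·62^i mod 239 for i = 0, 1, …:
  i=0: 85   i=1: 12   i=2: 27   i=3: 1
Match at i=3, j=0: a = 3·11 + 0 = 33.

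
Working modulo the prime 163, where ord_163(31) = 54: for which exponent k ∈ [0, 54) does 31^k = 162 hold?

27

Successive powers of 31 modulo 163:
  31^0=1  31^1=31  31^2=146  31^3=125  31^4=126  31^5=157
  31^6=140  31^7=102  31^8=65  31^9=59  31^10=36  31^11=138
  31^12=40  31^13=99  31^14=135  31^15=110  31^16=150  31^17=86
  31^18=58  31^19=5  31^20=155  31^21=78  31^22=136  31^23=141
  31^24=133  31^25=48  31^26=21  31^27=162
So 31^27 ≡ 162 (mod 163), giving k = 27.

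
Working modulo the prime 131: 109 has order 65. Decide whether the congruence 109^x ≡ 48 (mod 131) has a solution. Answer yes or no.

yes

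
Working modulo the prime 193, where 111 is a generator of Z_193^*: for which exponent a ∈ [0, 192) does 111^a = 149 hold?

19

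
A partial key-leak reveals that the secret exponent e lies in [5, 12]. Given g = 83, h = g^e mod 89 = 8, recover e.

Compute 83^5 mod 89 = 56, then multiply by 83 repeatedly:
  83^5=56  83^6=20  83^7=58  83^8=8
Found 8 at exponent 8.

8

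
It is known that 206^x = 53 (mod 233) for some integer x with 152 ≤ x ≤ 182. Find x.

181

Compute 206^152 mod 233 = 63, then multiply by 206 repeatedly:
  206^152=63  206^153=163  206^154=26  206^155=230  206^156=81
  206^157=143  206^158=100  206^159=96  206^160=204  206^161=84
  206^162=62  206^163=190  206^164=229  206^165=108  206^166=113
  206^167=211  206^168=128  206^169=39  206^170=112  206^171=5
  206^172=98  206^173=150  206^174=144  206^175=73  206^176=126
  206^177=93  206^178=52  206^179=227  206^180=162  206^181=53
Found 53 at exponent 181.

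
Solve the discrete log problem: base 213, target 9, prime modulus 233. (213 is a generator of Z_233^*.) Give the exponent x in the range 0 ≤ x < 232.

226

Baby-step giant-step with m = ceil(sqrt(232)) = 16.
Baby table (213^j mod 233 for j=0..15):
  0:1  1:213  2:167  3:155  4:162  5:22  6:26  7:179
  8:148  9:69  10:18  11:106  12:210  13:227  14:120  15:163
Giant step factor: 213^(-16) ≡ 117 (mod 233).
Scan 9·117^i mod 233 for i = 0, 1, …:
  i=0: 9   i=1: 121   i=2: 177   i=3: 205
  i=4: 219   i=5: 226   i=6: 113   i=7: 173
  i=8: 203   i=9: 218     …   i=13: 101
  i=14: 167
Match at i=14, j=2: x = 14·16 + 2 = 226.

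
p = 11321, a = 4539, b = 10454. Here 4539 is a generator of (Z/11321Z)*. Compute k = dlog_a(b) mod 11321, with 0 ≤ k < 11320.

8587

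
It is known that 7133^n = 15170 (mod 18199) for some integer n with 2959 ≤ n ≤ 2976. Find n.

2971

Compute 7133^2959 mod 18199 = 7732, then multiply by 7133 repeatedly:
  7133^2959=7732  7133^2960=9386  7133^2961=14416  7133^2962=4978  7133^2963=1825
  7133^2964=5440  7133^2965=3252  7133^2966=10990  7133^2967=8577  7133^2968=12902
  7133^2969=15822  7133^2970=6327  7133^2971=15170
Found 15170 at exponent 2971.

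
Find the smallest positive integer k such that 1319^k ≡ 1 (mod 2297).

2296

The order of 1319 must divide p − 1 = 2296 = 2^3 · 7 · 41.
Divisors: 1, 2, 4, 7, 8, 14, 28, 41, 56, 82, 164, 287, 328, 574, 1148, 2296.
Check each in increasing order: 1319^1 ≡ 1319;  1319^2 ≡ 932;  1319^4 ≡ 358;  1319^7 ≡ 846;  1319^8 ≡ 1829;  1319^14 ≡ 1349;  1319^28 ≡ 577;  1319^41 ≡ 207;  1319^56 ≡ 2161;  1319^82 ≡ 1503;  1319^164 ≡ 1058;  1319^287 ≡ 1324;  1319^328 ≡ 725;  1319^574 ≡ 365;  1319^1148 ≡ 2296;  1319^2296 ≡ 1.
Smallest exponent giving 1 is 2296.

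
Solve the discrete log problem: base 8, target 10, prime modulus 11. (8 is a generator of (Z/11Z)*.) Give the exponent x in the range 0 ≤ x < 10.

Successive powers of 8 modulo 11:
  8^0=1  8^1=8  8^2=9  8^3=6  8^4=4  8^5=10
So 8^5 ≡ 10 (mod 11), giving x = 5.

5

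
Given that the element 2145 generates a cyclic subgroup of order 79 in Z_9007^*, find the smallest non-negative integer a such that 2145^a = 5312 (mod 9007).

23

Baby-step giant-step with m = ceil(sqrt(79)) = 9.
Baby table (2145^j mod 9007 for j=0..8):
  0:1  1:2145  2:7455  3:3550  4:3835  5:2684  6:1707  7:4673
  8:7801
Giant step factor: 2145^(-9) ≡ 1481 (mod 9007).
Scan 5312·1481^i mod 9007 for i = 0, 1, …:
  i=0: 5312   i=1: 3961   i=2: 2684
Match at i=2, j=5: a = 2·9 + 5 = 23.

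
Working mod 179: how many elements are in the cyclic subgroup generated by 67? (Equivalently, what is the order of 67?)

89

The order of 67 must divide p − 1 = 178 = 2 · 89.
Divisors: 1, 2, 89, 178.
Check each in increasing order: 67^1 ≡ 67;  67^2 ≡ 14;  67^89 ≡ 1.
Smallest exponent giving 1 is 89.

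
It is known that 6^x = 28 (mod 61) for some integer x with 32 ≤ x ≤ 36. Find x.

33

Compute 6^32 mod 61 = 25, then multiply by 6 repeatedly:
  6^32=25  6^33=28
Found 28 at exponent 33.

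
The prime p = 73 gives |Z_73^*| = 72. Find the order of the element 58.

72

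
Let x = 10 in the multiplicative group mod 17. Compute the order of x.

16

The order of 10 must divide p − 1 = 16 = 2^4.
Divisors: 1, 2, 4, 8, 16.
Check each in increasing order: 10^1 ≡ 10;  10^2 ≡ 15;  10^4 ≡ 4;  10^8 ≡ 16;  10^16 ≡ 1.
Smallest exponent giving 1 is 16.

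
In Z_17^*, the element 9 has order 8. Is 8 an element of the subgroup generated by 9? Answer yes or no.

yes

⟨9⟩ has order 8; its elements mod 17 are {1, 2, 4, 8, 9, 13, 15, 16}.
8 is in this set.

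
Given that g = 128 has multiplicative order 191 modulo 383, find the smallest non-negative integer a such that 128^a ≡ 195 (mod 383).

Baby-step giant-step with m = ceil(sqrt(191)) = 14.
Baby table (128^j mod 383 for j=0..13):
  0:1  1:128  2:298  3:227  4:331  5:238  6:207  7:69
  8:23  9:263  10:343  11:242  12:336  13:112
Giant step factor: 128^(-14) ≡ 65 (mod 383).
Scan 195·65^i mod 383 for i = 0, 1, …:
  i=0: 195   i=1: 36   i=2: 42   i=3: 49
  i=4: 121   i=5: 205   i=6: 303   i=7: 162
  i=8: 189   i=9: 29   i=10: 353   i=11: 348
  i=12: 23
Match at i=12, j=8: a = 12·14 + 8 = 176.

176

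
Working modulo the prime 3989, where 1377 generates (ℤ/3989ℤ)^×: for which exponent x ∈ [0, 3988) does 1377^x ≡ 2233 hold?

2498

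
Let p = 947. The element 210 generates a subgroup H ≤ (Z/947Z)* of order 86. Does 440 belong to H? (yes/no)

yes

440 ∈ ⟨210⟩ iff 440^86 ≡ 1 (mod 947), since |⟨210⟩| = 86.
440^86 mod 947 = 1.
Since 1 = 1, 440 lies in the subgroup.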